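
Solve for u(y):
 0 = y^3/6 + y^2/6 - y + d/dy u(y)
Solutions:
 u(y) = C1 - y^4/24 - y^3/18 + y^2/2


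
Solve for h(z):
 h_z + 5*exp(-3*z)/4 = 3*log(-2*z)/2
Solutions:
 h(z) = C1 + 3*z*log(-z)/2 + 3*z*(-1 + log(2))/2 + 5*exp(-3*z)/12


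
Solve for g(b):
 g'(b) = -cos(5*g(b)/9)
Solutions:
 b - 9*log(sin(5*g(b)/9) - 1)/10 + 9*log(sin(5*g(b)/9) + 1)/10 = C1


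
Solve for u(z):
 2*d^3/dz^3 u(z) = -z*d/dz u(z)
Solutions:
 u(z) = C1 + Integral(C2*airyai(-2^(2/3)*z/2) + C3*airybi(-2^(2/3)*z/2), z)


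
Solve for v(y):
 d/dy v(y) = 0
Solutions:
 v(y) = C1


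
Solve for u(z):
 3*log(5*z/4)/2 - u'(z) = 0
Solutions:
 u(z) = C1 + 3*z*log(z)/2 - 3*z*log(2) - 3*z/2 + 3*z*log(5)/2


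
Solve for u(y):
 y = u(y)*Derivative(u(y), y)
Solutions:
 u(y) = -sqrt(C1 + y^2)
 u(y) = sqrt(C1 + y^2)


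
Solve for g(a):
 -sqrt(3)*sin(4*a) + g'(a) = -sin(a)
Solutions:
 g(a) = C1 + cos(a) - sqrt(3)*cos(4*a)/4


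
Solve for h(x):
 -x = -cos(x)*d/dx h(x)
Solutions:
 h(x) = C1 + Integral(x/cos(x), x)


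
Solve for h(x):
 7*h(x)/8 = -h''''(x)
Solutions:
 h(x) = (C1*sin(2^(3/4)*7^(1/4)*x/4) + C2*cos(2^(3/4)*7^(1/4)*x/4))*exp(-2^(3/4)*7^(1/4)*x/4) + (C3*sin(2^(3/4)*7^(1/4)*x/4) + C4*cos(2^(3/4)*7^(1/4)*x/4))*exp(2^(3/4)*7^(1/4)*x/4)


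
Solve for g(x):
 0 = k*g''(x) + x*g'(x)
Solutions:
 g(x) = C1 + C2*sqrt(k)*erf(sqrt(2)*x*sqrt(1/k)/2)


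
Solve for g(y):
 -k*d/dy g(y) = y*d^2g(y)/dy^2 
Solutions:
 g(y) = C1 + y^(1 - re(k))*(C2*sin(log(y)*Abs(im(k))) + C3*cos(log(y)*im(k)))


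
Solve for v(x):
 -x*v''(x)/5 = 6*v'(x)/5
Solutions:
 v(x) = C1 + C2/x^5


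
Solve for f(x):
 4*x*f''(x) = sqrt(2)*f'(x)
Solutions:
 f(x) = C1 + C2*x^(sqrt(2)/4 + 1)


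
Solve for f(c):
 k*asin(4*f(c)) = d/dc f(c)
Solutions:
 Integral(1/asin(4*_y), (_y, f(c))) = C1 + c*k


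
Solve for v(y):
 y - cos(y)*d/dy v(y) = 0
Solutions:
 v(y) = C1 + Integral(y/cos(y), y)


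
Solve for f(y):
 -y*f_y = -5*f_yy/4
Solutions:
 f(y) = C1 + C2*erfi(sqrt(10)*y/5)


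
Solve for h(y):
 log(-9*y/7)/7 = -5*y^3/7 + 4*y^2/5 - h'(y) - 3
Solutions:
 h(y) = C1 - 5*y^4/28 + 4*y^3/15 - y*log(-y)/7 + y*(-20 - 2*log(3) + log(7))/7


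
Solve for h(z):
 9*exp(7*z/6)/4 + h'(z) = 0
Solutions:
 h(z) = C1 - 27*exp(7*z/6)/14


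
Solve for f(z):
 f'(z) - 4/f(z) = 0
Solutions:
 f(z) = -sqrt(C1 + 8*z)
 f(z) = sqrt(C1 + 8*z)


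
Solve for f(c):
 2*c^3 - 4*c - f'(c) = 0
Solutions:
 f(c) = C1 + c^4/2 - 2*c^2


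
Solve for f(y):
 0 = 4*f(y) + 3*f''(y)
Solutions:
 f(y) = C1*sin(2*sqrt(3)*y/3) + C2*cos(2*sqrt(3)*y/3)


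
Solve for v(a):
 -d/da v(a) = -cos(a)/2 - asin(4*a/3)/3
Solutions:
 v(a) = C1 + a*asin(4*a/3)/3 + sqrt(9 - 16*a^2)/12 + sin(a)/2


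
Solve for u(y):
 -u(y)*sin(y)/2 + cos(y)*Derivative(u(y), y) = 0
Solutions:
 u(y) = C1/sqrt(cos(y))


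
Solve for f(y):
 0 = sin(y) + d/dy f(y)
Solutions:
 f(y) = C1 + cos(y)


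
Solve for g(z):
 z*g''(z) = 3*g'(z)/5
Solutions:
 g(z) = C1 + C2*z^(8/5)


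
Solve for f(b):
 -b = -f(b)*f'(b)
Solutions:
 f(b) = -sqrt(C1 + b^2)
 f(b) = sqrt(C1 + b^2)


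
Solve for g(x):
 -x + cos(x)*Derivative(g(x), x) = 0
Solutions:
 g(x) = C1 + Integral(x/cos(x), x)


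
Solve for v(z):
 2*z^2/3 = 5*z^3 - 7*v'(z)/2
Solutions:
 v(z) = C1 + 5*z^4/14 - 4*z^3/63


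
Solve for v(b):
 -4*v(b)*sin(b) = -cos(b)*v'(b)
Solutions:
 v(b) = C1/cos(b)^4


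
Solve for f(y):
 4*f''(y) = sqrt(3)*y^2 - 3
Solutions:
 f(y) = C1 + C2*y + sqrt(3)*y^4/48 - 3*y^2/8


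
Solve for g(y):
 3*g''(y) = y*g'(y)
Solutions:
 g(y) = C1 + C2*erfi(sqrt(6)*y/6)


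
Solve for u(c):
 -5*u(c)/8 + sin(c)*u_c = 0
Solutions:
 u(c) = C1*(cos(c) - 1)^(5/16)/(cos(c) + 1)^(5/16)


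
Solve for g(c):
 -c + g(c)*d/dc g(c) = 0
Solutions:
 g(c) = -sqrt(C1 + c^2)
 g(c) = sqrt(C1 + c^2)


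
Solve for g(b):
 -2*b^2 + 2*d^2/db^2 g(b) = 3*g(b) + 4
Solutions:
 g(b) = C1*exp(-sqrt(6)*b/2) + C2*exp(sqrt(6)*b/2) - 2*b^2/3 - 20/9


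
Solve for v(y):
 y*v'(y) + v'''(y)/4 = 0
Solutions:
 v(y) = C1 + Integral(C2*airyai(-2^(2/3)*y) + C3*airybi(-2^(2/3)*y), y)


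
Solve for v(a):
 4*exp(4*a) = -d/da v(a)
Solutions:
 v(a) = C1 - exp(4*a)


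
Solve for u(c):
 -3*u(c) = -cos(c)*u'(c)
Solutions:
 u(c) = C1*(sin(c) + 1)^(3/2)/(sin(c) - 1)^(3/2)


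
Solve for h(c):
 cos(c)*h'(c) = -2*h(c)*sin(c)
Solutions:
 h(c) = C1*cos(c)^2


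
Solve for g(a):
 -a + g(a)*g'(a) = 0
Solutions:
 g(a) = -sqrt(C1 + a^2)
 g(a) = sqrt(C1 + a^2)


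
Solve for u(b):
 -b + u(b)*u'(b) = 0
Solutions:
 u(b) = -sqrt(C1 + b^2)
 u(b) = sqrt(C1 + b^2)


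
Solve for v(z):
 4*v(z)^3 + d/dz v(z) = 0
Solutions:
 v(z) = -sqrt(2)*sqrt(-1/(C1 - 4*z))/2
 v(z) = sqrt(2)*sqrt(-1/(C1 - 4*z))/2


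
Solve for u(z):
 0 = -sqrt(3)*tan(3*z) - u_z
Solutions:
 u(z) = C1 + sqrt(3)*log(cos(3*z))/3


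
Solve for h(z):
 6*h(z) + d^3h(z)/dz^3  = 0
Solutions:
 h(z) = C3*exp(-6^(1/3)*z) + (C1*sin(2^(1/3)*3^(5/6)*z/2) + C2*cos(2^(1/3)*3^(5/6)*z/2))*exp(6^(1/3)*z/2)


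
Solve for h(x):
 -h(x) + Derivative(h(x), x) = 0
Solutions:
 h(x) = C1*exp(x)


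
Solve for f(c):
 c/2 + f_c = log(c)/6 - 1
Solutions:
 f(c) = C1 - c^2/4 + c*log(c)/6 - 7*c/6


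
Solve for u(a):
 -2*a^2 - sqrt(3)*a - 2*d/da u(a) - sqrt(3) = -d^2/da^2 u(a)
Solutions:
 u(a) = C1 + C2*exp(2*a) - a^3/3 - a^2/2 - sqrt(3)*a^2/4 - 3*sqrt(3)*a/4 - a/2


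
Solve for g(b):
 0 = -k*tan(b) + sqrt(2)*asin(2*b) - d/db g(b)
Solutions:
 g(b) = C1 + k*log(cos(b)) + sqrt(2)*(b*asin(2*b) + sqrt(1 - 4*b^2)/2)


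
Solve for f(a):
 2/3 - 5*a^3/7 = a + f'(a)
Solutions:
 f(a) = C1 - 5*a^4/28 - a^2/2 + 2*a/3


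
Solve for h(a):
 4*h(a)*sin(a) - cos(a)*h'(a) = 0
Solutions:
 h(a) = C1/cos(a)^4


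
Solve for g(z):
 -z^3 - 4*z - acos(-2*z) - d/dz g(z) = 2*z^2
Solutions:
 g(z) = C1 - z^4/4 - 2*z^3/3 - 2*z^2 - z*acos(-2*z) - sqrt(1 - 4*z^2)/2


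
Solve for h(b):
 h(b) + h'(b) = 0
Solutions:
 h(b) = C1*exp(-b)


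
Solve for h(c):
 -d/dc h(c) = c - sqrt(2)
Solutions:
 h(c) = C1 - c^2/2 + sqrt(2)*c


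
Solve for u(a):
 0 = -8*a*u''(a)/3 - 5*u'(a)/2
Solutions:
 u(a) = C1 + C2*a^(1/16)


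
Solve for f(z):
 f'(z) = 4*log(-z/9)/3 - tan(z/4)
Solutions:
 f(z) = C1 + 4*z*log(-z)/3 - 8*z*log(3)/3 - 4*z/3 + 4*log(cos(z/4))


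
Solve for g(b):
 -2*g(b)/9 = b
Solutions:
 g(b) = -9*b/2


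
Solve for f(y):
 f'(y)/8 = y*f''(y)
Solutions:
 f(y) = C1 + C2*y^(9/8)


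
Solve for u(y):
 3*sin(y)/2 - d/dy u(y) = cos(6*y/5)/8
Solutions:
 u(y) = C1 - 5*sin(6*y/5)/48 - 3*cos(y)/2


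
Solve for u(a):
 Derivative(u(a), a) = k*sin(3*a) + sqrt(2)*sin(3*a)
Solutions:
 u(a) = C1 - k*cos(3*a)/3 - sqrt(2)*cos(3*a)/3


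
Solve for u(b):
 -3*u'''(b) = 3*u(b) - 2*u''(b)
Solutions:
 u(b) = C1*exp(b*(8*2^(1/3)/(27*sqrt(697) + 713)^(1/3) + 8 + 2^(2/3)*(27*sqrt(697) + 713)^(1/3))/36)*sin(2^(1/3)*sqrt(3)*b*(-2^(1/3)*(27*sqrt(697) + 713)^(1/3) + 8/(27*sqrt(697) + 713)^(1/3))/36) + C2*exp(b*(8*2^(1/3)/(27*sqrt(697) + 713)^(1/3) + 8 + 2^(2/3)*(27*sqrt(697) + 713)^(1/3))/36)*cos(2^(1/3)*sqrt(3)*b*(-2^(1/3)*(27*sqrt(697) + 713)^(1/3) + 8/(27*sqrt(697) + 713)^(1/3))/36) + C3*exp(b*(-2^(2/3)*(27*sqrt(697) + 713)^(1/3) - 8*2^(1/3)/(27*sqrt(697) + 713)^(1/3) + 4)/18)


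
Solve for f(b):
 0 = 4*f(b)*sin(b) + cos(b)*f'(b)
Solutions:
 f(b) = C1*cos(b)^4


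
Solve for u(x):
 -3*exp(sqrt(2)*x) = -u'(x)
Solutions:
 u(x) = C1 + 3*sqrt(2)*exp(sqrt(2)*x)/2


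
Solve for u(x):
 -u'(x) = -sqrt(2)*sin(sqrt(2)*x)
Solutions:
 u(x) = C1 - cos(sqrt(2)*x)


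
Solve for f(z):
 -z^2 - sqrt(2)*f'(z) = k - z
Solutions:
 f(z) = C1 - sqrt(2)*k*z/2 - sqrt(2)*z^3/6 + sqrt(2)*z^2/4


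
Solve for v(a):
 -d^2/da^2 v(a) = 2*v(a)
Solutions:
 v(a) = C1*sin(sqrt(2)*a) + C2*cos(sqrt(2)*a)


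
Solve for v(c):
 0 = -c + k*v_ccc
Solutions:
 v(c) = C1 + C2*c + C3*c^2 + c^4/(24*k)


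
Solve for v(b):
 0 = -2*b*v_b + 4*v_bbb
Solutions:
 v(b) = C1 + Integral(C2*airyai(2^(2/3)*b/2) + C3*airybi(2^(2/3)*b/2), b)


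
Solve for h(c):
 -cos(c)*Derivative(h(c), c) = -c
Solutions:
 h(c) = C1 + Integral(c/cos(c), c)


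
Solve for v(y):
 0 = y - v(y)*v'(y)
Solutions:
 v(y) = -sqrt(C1 + y^2)
 v(y) = sqrt(C1 + y^2)


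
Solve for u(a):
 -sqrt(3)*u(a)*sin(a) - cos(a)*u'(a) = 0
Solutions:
 u(a) = C1*cos(a)^(sqrt(3))


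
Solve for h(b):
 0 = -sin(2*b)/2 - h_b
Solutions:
 h(b) = C1 + cos(2*b)/4


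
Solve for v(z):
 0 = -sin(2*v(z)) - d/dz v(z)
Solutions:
 v(z) = pi - acos((-C1 - exp(4*z))/(C1 - exp(4*z)))/2
 v(z) = acos((-C1 - exp(4*z))/(C1 - exp(4*z)))/2


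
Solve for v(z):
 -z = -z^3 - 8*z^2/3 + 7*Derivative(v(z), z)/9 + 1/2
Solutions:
 v(z) = C1 + 9*z^4/28 + 8*z^3/7 - 9*z^2/14 - 9*z/14


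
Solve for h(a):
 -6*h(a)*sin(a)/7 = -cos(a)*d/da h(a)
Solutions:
 h(a) = C1/cos(a)^(6/7)


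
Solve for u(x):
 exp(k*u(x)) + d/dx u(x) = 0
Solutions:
 u(x) = Piecewise((log(1/(C1*k + k*x))/k, Ne(k, 0)), (nan, True))
 u(x) = Piecewise((C1 - x, Eq(k, 0)), (nan, True))


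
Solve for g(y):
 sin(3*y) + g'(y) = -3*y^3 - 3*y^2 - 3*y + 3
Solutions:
 g(y) = C1 - 3*y^4/4 - y^3 - 3*y^2/2 + 3*y + cos(3*y)/3


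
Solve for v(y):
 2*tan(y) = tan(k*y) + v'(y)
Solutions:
 v(y) = C1 - Piecewise((-log(cos(k*y))/k, Ne(k, 0)), (0, True)) - 2*log(cos(y))


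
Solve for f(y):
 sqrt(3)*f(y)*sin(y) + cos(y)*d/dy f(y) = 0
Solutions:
 f(y) = C1*cos(y)^(sqrt(3))


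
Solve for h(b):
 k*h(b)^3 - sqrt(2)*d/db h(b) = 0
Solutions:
 h(b) = -sqrt(-1/(C1 + sqrt(2)*b*k))
 h(b) = sqrt(-1/(C1 + sqrt(2)*b*k))


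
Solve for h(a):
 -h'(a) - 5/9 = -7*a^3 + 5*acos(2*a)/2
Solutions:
 h(a) = C1 + 7*a^4/4 - 5*a*acos(2*a)/2 - 5*a/9 + 5*sqrt(1 - 4*a^2)/4


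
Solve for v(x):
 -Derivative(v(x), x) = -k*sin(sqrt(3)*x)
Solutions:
 v(x) = C1 - sqrt(3)*k*cos(sqrt(3)*x)/3


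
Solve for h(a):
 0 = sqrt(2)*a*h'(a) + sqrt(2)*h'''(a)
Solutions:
 h(a) = C1 + Integral(C2*airyai(-a) + C3*airybi(-a), a)


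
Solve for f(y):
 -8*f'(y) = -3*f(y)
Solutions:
 f(y) = C1*exp(3*y/8)


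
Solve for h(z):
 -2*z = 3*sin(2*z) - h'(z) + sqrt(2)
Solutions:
 h(z) = C1 + z^2 + sqrt(2)*z - 3*cos(2*z)/2


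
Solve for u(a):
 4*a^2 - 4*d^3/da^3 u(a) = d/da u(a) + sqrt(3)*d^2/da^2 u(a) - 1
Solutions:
 u(a) = C1 + 4*a^3/3 - 4*sqrt(3)*a^2 - 7*a + (C2*sin(sqrt(13)*a/8) + C3*cos(sqrt(13)*a/8))*exp(-sqrt(3)*a/8)


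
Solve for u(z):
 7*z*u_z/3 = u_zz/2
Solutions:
 u(z) = C1 + C2*erfi(sqrt(21)*z/3)


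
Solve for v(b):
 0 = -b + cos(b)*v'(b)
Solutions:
 v(b) = C1 + Integral(b/cos(b), b)


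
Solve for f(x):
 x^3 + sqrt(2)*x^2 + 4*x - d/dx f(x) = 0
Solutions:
 f(x) = C1 + x^4/4 + sqrt(2)*x^3/3 + 2*x^2


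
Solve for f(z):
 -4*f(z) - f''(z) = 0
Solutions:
 f(z) = C1*sin(2*z) + C2*cos(2*z)


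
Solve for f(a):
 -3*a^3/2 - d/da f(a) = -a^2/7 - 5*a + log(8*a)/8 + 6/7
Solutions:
 f(a) = C1 - 3*a^4/8 + a^3/21 + 5*a^2/2 - a*log(a)/8 - 41*a/56 - 3*a*log(2)/8


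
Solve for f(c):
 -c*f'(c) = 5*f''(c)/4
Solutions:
 f(c) = C1 + C2*erf(sqrt(10)*c/5)


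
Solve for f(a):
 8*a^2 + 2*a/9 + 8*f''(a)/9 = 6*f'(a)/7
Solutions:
 f(a) = C1 + C2*exp(27*a/28) + 28*a^3/9 + 1589*a^2/162 + 44492*a/2187


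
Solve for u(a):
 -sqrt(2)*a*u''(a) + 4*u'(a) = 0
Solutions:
 u(a) = C1 + C2*a^(1 + 2*sqrt(2))


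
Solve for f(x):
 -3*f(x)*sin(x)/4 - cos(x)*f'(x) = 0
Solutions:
 f(x) = C1*cos(x)^(3/4)


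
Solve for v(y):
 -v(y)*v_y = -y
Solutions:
 v(y) = -sqrt(C1 + y^2)
 v(y) = sqrt(C1 + y^2)


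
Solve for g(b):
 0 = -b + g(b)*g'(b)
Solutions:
 g(b) = -sqrt(C1 + b^2)
 g(b) = sqrt(C1 + b^2)


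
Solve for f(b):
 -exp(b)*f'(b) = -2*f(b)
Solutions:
 f(b) = C1*exp(-2*exp(-b))


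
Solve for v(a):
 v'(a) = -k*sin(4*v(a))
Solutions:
 v(a) = -acos((-C1 - exp(8*a*k))/(C1 - exp(8*a*k)))/4 + pi/2
 v(a) = acos((-C1 - exp(8*a*k))/(C1 - exp(8*a*k)))/4


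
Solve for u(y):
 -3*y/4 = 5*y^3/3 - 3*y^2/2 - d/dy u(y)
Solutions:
 u(y) = C1 + 5*y^4/12 - y^3/2 + 3*y^2/8


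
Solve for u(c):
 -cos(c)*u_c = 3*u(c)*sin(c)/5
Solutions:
 u(c) = C1*cos(c)^(3/5)


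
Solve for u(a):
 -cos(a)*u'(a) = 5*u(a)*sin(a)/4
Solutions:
 u(a) = C1*cos(a)^(5/4)


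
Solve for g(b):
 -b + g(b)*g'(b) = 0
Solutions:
 g(b) = -sqrt(C1 + b^2)
 g(b) = sqrt(C1 + b^2)


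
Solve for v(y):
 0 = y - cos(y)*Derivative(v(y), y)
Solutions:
 v(y) = C1 + Integral(y/cos(y), y)


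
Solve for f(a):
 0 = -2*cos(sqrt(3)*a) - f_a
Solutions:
 f(a) = C1 - 2*sqrt(3)*sin(sqrt(3)*a)/3


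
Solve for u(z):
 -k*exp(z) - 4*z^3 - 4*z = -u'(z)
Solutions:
 u(z) = C1 + k*exp(z) + z^4 + 2*z^2


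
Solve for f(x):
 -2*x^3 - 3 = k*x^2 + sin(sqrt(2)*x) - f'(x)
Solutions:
 f(x) = C1 + k*x^3/3 + x^4/2 + 3*x - sqrt(2)*cos(sqrt(2)*x)/2


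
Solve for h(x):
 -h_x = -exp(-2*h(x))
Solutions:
 h(x) = log(-sqrt(C1 + 2*x))
 h(x) = log(C1 + 2*x)/2


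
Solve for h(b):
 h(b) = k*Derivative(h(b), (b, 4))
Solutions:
 h(b) = C1*exp(-b*(1/k)^(1/4)) + C2*exp(b*(1/k)^(1/4)) + C3*exp(-I*b*(1/k)^(1/4)) + C4*exp(I*b*(1/k)^(1/4))


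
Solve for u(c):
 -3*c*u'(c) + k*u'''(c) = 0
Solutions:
 u(c) = C1 + Integral(C2*airyai(3^(1/3)*c*(1/k)^(1/3)) + C3*airybi(3^(1/3)*c*(1/k)^(1/3)), c)


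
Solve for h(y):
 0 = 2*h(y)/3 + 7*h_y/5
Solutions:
 h(y) = C1*exp(-10*y/21)


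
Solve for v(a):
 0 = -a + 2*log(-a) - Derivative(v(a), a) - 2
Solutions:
 v(a) = C1 - a^2/2 + 2*a*log(-a) - 4*a


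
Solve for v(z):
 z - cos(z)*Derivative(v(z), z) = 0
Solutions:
 v(z) = C1 + Integral(z/cos(z), z)


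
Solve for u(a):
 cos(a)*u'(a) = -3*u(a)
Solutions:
 u(a) = C1*(sin(a) - 1)^(3/2)/(sin(a) + 1)^(3/2)


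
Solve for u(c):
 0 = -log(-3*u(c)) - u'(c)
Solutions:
 Integral(1/(log(-_y) + log(3)), (_y, u(c))) = C1 - c


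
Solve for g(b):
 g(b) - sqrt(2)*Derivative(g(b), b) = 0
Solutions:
 g(b) = C1*exp(sqrt(2)*b/2)


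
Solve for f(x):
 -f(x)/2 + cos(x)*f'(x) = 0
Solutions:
 f(x) = C1*(sin(x) + 1)^(1/4)/(sin(x) - 1)^(1/4)


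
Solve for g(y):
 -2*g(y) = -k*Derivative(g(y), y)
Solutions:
 g(y) = C1*exp(2*y/k)


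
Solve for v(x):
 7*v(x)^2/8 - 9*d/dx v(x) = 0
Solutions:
 v(x) = -72/(C1 + 7*x)


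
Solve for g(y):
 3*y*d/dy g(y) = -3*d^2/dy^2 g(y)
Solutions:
 g(y) = C1 + C2*erf(sqrt(2)*y/2)


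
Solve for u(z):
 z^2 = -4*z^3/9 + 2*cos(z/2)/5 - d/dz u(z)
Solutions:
 u(z) = C1 - z^4/9 - z^3/3 + 4*sin(z/2)/5


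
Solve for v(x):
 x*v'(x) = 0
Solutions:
 v(x) = C1


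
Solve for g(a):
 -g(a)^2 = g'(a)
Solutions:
 g(a) = 1/(C1 + a)


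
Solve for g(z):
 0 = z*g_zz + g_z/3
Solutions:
 g(z) = C1 + C2*z^(2/3)


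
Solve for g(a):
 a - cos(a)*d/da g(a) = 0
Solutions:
 g(a) = C1 + Integral(a/cos(a), a)


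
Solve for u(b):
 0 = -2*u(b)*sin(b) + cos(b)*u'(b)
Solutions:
 u(b) = C1/cos(b)^2


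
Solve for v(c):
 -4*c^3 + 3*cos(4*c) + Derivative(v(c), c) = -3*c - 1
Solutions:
 v(c) = C1 + c^4 - 3*c^2/2 - c - 3*sin(4*c)/4


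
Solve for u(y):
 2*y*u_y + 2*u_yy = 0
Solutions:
 u(y) = C1 + C2*erf(sqrt(2)*y/2)


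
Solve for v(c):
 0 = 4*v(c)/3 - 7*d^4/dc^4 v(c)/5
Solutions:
 v(c) = C1*exp(-sqrt(2)*21^(3/4)*5^(1/4)*c/21) + C2*exp(sqrt(2)*21^(3/4)*5^(1/4)*c/21) + C3*sin(sqrt(2)*21^(3/4)*5^(1/4)*c/21) + C4*cos(sqrt(2)*21^(3/4)*5^(1/4)*c/21)


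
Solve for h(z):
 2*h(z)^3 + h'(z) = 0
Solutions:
 h(z) = -sqrt(2)*sqrt(-1/(C1 - 2*z))/2
 h(z) = sqrt(2)*sqrt(-1/(C1 - 2*z))/2


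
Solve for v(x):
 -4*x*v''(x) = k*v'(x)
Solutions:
 v(x) = C1 + x^(1 - re(k)/4)*(C2*sin(log(x)*Abs(im(k))/4) + C3*cos(log(x)*im(k)/4))


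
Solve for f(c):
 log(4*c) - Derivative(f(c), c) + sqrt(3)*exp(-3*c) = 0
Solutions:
 f(c) = C1 + c*log(c) + c*(-1 + 2*log(2)) - sqrt(3)*exp(-3*c)/3


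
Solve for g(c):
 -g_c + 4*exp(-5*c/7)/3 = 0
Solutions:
 g(c) = C1 - 28*exp(-5*c/7)/15


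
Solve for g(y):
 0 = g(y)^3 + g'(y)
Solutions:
 g(y) = -sqrt(2)*sqrt(-1/(C1 - y))/2
 g(y) = sqrt(2)*sqrt(-1/(C1 - y))/2


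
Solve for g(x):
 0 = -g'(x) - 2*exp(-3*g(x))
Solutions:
 g(x) = log(C1 - 6*x)/3
 g(x) = log((-3^(1/3) - 3^(5/6)*I)*(C1 - 2*x)^(1/3)/2)
 g(x) = log((-3^(1/3) + 3^(5/6)*I)*(C1 - 2*x)^(1/3)/2)


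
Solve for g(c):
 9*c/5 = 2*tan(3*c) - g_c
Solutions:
 g(c) = C1 - 9*c^2/10 - 2*log(cos(3*c))/3


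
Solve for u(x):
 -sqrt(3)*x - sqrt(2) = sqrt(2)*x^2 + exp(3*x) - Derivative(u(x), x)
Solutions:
 u(x) = C1 + sqrt(2)*x^3/3 + sqrt(3)*x^2/2 + sqrt(2)*x + exp(3*x)/3


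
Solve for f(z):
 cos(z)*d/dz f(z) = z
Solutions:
 f(z) = C1 + Integral(z/cos(z), z)


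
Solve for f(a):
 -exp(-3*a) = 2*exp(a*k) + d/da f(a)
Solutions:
 f(a) = C1 + exp(-3*a)/3 - 2*exp(a*k)/k


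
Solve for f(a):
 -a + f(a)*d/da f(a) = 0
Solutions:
 f(a) = -sqrt(C1 + a^2)
 f(a) = sqrt(C1 + a^2)


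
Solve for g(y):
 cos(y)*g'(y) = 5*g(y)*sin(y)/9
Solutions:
 g(y) = C1/cos(y)^(5/9)


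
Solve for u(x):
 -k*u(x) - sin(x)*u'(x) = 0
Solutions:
 u(x) = C1*exp(k*(-log(cos(x) - 1) + log(cos(x) + 1))/2)


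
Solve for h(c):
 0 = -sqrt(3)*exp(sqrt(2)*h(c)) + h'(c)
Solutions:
 h(c) = sqrt(2)*(2*log(-1/(C1 + sqrt(3)*c)) - log(2))/4


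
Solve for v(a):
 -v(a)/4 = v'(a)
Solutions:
 v(a) = C1*exp(-a/4)


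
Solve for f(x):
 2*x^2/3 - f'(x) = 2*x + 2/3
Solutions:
 f(x) = C1 + 2*x^3/9 - x^2 - 2*x/3


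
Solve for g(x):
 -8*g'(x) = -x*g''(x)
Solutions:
 g(x) = C1 + C2*x^9


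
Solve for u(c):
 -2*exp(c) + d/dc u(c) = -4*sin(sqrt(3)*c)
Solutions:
 u(c) = C1 + 2*exp(c) + 4*sqrt(3)*cos(sqrt(3)*c)/3


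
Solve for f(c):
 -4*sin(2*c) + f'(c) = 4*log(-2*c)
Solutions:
 f(c) = C1 + 4*c*log(-c) - 4*c + 4*c*log(2) - 2*cos(2*c)


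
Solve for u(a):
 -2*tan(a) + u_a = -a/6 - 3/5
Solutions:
 u(a) = C1 - a^2/12 - 3*a/5 - 2*log(cos(a))


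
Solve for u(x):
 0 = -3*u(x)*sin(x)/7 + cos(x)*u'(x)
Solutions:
 u(x) = C1/cos(x)^(3/7)


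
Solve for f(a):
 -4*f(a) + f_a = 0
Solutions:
 f(a) = C1*exp(4*a)


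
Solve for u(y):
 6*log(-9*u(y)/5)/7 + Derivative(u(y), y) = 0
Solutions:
 7*Integral(1/(log(-_y) - log(5) + 2*log(3)), (_y, u(y)))/6 = C1 - y


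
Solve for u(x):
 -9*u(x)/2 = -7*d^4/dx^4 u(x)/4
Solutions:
 u(x) = C1*exp(-2^(1/4)*sqrt(3)*7^(3/4)*x/7) + C2*exp(2^(1/4)*sqrt(3)*7^(3/4)*x/7) + C3*sin(2^(1/4)*sqrt(3)*7^(3/4)*x/7) + C4*cos(2^(1/4)*sqrt(3)*7^(3/4)*x/7)


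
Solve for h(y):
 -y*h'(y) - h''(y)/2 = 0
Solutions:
 h(y) = C1 + C2*erf(y)


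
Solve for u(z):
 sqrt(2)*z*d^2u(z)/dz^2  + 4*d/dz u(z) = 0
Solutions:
 u(z) = C1 + C2*z^(1 - 2*sqrt(2))


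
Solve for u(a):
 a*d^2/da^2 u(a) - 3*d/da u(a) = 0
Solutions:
 u(a) = C1 + C2*a^4


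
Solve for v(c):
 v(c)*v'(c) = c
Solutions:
 v(c) = -sqrt(C1 + c^2)
 v(c) = sqrt(C1 + c^2)


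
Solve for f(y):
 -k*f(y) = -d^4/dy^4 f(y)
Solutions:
 f(y) = C1*exp(-k^(1/4)*y) + C2*exp(k^(1/4)*y) + C3*exp(-I*k^(1/4)*y) + C4*exp(I*k^(1/4)*y)


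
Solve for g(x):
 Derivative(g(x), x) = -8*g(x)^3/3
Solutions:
 g(x) = -sqrt(6)*sqrt(-1/(C1 - 8*x))/2
 g(x) = sqrt(6)*sqrt(-1/(C1 - 8*x))/2


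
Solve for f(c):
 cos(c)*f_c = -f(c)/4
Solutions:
 f(c) = C1*(sin(c) - 1)^(1/8)/(sin(c) + 1)^(1/8)


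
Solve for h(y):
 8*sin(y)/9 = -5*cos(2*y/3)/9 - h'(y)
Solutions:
 h(y) = C1 - 5*sin(2*y/3)/6 + 8*cos(y)/9


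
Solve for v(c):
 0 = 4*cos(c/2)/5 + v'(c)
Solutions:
 v(c) = C1 - 8*sin(c/2)/5


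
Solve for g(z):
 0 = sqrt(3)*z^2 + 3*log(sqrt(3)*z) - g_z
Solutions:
 g(z) = C1 + sqrt(3)*z^3/3 + 3*z*log(z) - 3*z + 3*z*log(3)/2


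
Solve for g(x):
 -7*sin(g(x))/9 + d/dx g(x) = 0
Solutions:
 -7*x/9 + log(cos(g(x)) - 1)/2 - log(cos(g(x)) + 1)/2 = C1


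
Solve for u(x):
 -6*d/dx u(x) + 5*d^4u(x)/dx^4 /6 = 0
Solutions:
 u(x) = C1 + C4*exp(30^(2/3)*x/5) + (C2*sin(3*10^(2/3)*3^(1/6)*x/10) + C3*cos(3*10^(2/3)*3^(1/6)*x/10))*exp(-30^(2/3)*x/10)


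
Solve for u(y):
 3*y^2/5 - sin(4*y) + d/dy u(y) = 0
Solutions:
 u(y) = C1 - y^3/5 - cos(4*y)/4


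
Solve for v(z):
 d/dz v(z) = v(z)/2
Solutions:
 v(z) = C1*exp(z/2)


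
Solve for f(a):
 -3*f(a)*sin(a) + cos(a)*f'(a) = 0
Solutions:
 f(a) = C1/cos(a)^3


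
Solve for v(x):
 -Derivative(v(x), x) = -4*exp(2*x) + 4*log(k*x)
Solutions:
 v(x) = C1 - 4*x*log(k*x) + 4*x + 2*exp(2*x)


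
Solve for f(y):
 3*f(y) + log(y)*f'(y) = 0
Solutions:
 f(y) = C1*exp(-3*li(y))


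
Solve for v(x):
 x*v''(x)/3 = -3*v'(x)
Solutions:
 v(x) = C1 + C2/x^8


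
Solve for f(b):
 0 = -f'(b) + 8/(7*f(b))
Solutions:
 f(b) = -sqrt(C1 + 112*b)/7
 f(b) = sqrt(C1 + 112*b)/7


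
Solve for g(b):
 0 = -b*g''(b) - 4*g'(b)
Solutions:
 g(b) = C1 + C2/b^3


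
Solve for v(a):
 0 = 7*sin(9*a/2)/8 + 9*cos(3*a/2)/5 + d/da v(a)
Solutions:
 v(a) = C1 - 6*sin(3*a/2)/5 + 7*cos(9*a/2)/36


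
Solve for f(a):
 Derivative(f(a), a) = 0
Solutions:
 f(a) = C1


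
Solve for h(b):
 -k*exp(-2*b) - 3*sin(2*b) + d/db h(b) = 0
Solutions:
 h(b) = C1 - k*exp(-2*b)/2 - 3*cos(2*b)/2


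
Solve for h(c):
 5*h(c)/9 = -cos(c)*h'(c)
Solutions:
 h(c) = C1*(sin(c) - 1)^(5/18)/(sin(c) + 1)^(5/18)


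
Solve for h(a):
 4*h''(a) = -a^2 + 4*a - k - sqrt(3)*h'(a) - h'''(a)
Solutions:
 h(a) = C1 + C2*exp(a*(-2 + sqrt(4 - sqrt(3)))) + C3*exp(-a*(sqrt(4 - sqrt(3)) + 2)) - sqrt(3)*a^3/9 + 2*sqrt(3)*a^2/3 + 4*a^2/3 - sqrt(3)*a*k/3 - 32*sqrt(3)*a/9 - 14*a/3


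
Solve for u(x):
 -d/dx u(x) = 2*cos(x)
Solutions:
 u(x) = C1 - 2*sin(x)


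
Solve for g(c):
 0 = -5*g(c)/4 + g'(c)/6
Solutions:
 g(c) = C1*exp(15*c/2)


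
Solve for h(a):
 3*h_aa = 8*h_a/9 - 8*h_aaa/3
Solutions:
 h(a) = C1 + C2*exp(a*(-27 + sqrt(1497))/48) + C3*exp(-a*(27 + sqrt(1497))/48)


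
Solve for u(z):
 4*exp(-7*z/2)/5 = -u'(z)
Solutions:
 u(z) = C1 + 8*exp(-7*z/2)/35


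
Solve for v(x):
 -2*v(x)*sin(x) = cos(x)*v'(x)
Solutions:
 v(x) = C1*cos(x)^2


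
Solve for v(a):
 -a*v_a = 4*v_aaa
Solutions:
 v(a) = C1 + Integral(C2*airyai(-2^(1/3)*a/2) + C3*airybi(-2^(1/3)*a/2), a)


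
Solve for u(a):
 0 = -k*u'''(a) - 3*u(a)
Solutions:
 u(a) = C1*exp(3^(1/3)*a*(-1/k)^(1/3)) + C2*exp(a*(-1/k)^(1/3)*(-3^(1/3) + 3^(5/6)*I)/2) + C3*exp(-a*(-1/k)^(1/3)*(3^(1/3) + 3^(5/6)*I)/2)


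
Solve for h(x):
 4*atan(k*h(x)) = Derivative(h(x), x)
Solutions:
 Integral(1/atan(_y*k), (_y, h(x))) = C1 + 4*x


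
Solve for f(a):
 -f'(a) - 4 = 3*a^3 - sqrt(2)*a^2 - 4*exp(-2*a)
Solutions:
 f(a) = C1 - 3*a^4/4 + sqrt(2)*a^3/3 - 4*a - 2*exp(-2*a)


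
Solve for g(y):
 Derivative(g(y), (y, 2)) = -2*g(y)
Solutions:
 g(y) = C1*sin(sqrt(2)*y) + C2*cos(sqrt(2)*y)


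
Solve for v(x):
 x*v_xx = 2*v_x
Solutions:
 v(x) = C1 + C2*x^3


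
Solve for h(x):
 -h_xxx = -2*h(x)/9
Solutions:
 h(x) = C3*exp(6^(1/3)*x/3) + (C1*sin(2^(1/3)*3^(5/6)*x/6) + C2*cos(2^(1/3)*3^(5/6)*x/6))*exp(-6^(1/3)*x/6)


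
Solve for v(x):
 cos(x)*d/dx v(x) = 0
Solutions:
 v(x) = C1


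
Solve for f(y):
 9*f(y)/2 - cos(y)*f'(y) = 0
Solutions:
 f(y) = C1*(sin(y) + 1)^(1/4)*(sin(y)^2 + 2*sin(y) + 1)/((sin(y) - 1)^(1/4)*(sin(y)^2 - 2*sin(y) + 1))


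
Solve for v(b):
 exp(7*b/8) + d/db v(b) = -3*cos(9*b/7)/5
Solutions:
 v(b) = C1 - 8*exp(7*b/8)/7 - 7*sin(9*b/7)/15


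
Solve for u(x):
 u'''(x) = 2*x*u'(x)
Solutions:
 u(x) = C1 + Integral(C2*airyai(2^(1/3)*x) + C3*airybi(2^(1/3)*x), x)


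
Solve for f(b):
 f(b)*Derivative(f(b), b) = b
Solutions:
 f(b) = -sqrt(C1 + b^2)
 f(b) = sqrt(C1 + b^2)


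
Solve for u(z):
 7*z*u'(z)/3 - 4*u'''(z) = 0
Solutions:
 u(z) = C1 + Integral(C2*airyai(126^(1/3)*z/6) + C3*airybi(126^(1/3)*z/6), z)


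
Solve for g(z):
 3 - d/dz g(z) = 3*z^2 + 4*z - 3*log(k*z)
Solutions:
 g(z) = C1 - z^3 - 2*z^2 + 3*z*log(k*z)


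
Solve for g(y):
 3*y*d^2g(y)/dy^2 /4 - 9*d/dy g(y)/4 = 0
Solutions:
 g(y) = C1 + C2*y^4


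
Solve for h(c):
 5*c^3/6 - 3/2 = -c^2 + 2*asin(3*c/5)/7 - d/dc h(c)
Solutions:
 h(c) = C1 - 5*c^4/24 - c^3/3 + 2*c*asin(3*c/5)/7 + 3*c/2 + 2*sqrt(25 - 9*c^2)/21


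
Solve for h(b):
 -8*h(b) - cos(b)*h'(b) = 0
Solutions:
 h(b) = C1*(sin(b)^4 - 4*sin(b)^3 + 6*sin(b)^2 - 4*sin(b) + 1)/(sin(b)^4 + 4*sin(b)^3 + 6*sin(b)^2 + 4*sin(b) + 1)


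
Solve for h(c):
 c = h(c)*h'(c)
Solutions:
 h(c) = -sqrt(C1 + c^2)
 h(c) = sqrt(C1 + c^2)


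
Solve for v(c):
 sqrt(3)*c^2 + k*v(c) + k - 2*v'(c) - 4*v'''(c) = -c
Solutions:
 v(c) = C1*exp(c*(3^(1/3)*(-9*k + sqrt(3)*sqrt(27*k^2 + 8))^(1/3)/12 - 3^(5/6)*I*(-9*k + sqrt(3)*sqrt(27*k^2 + 8))^(1/3)/12 + 2/((-3^(1/3) + 3^(5/6)*I)*(-9*k + sqrt(3)*sqrt(27*k^2 + 8))^(1/3)))) + C2*exp(c*(3^(1/3)*(-9*k + sqrt(3)*sqrt(27*k^2 + 8))^(1/3)/12 + 3^(5/6)*I*(-9*k + sqrt(3)*sqrt(27*k^2 + 8))^(1/3)/12 - 2/((3^(1/3) + 3^(5/6)*I)*(-9*k + sqrt(3)*sqrt(27*k^2 + 8))^(1/3)))) + C3*exp(3^(1/3)*c*(-(-9*k + sqrt(3)*sqrt(27*k^2 + 8))^(1/3) + 2*3^(1/3)/(-9*k + sqrt(3)*sqrt(27*k^2 + 8))^(1/3))/6) - sqrt(3)*c^2/k - c/k - 4*sqrt(3)*c/k^2 - 1 - 2/k^2 - 8*sqrt(3)/k^3


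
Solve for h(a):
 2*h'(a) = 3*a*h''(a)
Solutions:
 h(a) = C1 + C2*a^(5/3)


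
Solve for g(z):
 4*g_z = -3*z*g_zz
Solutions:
 g(z) = C1 + C2/z^(1/3)


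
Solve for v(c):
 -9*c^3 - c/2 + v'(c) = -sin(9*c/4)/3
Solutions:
 v(c) = C1 + 9*c^4/4 + c^2/4 + 4*cos(9*c/4)/27


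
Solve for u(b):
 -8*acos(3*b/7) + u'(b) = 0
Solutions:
 u(b) = C1 + 8*b*acos(3*b/7) - 8*sqrt(49 - 9*b^2)/3


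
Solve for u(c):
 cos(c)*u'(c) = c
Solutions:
 u(c) = C1 + Integral(c/cos(c), c)


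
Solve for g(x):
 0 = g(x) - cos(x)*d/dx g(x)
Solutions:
 g(x) = C1*sqrt(sin(x) + 1)/sqrt(sin(x) - 1)


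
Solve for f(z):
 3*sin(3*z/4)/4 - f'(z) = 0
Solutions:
 f(z) = C1 - cos(3*z/4)


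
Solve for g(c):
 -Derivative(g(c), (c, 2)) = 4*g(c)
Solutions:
 g(c) = C1*sin(2*c) + C2*cos(2*c)


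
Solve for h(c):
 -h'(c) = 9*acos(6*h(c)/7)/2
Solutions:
 Integral(1/acos(6*_y/7), (_y, h(c))) = C1 - 9*c/2


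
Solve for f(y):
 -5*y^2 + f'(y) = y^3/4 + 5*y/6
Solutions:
 f(y) = C1 + y^4/16 + 5*y^3/3 + 5*y^2/12


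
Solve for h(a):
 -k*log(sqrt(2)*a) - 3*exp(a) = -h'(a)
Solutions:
 h(a) = C1 + a*k*log(a) + a*k*(-1 + log(2)/2) + 3*exp(a)


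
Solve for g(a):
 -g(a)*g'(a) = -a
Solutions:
 g(a) = -sqrt(C1 + a^2)
 g(a) = sqrt(C1 + a^2)


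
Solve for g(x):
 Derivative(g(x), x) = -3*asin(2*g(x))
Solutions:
 Integral(1/asin(2*_y), (_y, g(x))) = C1 - 3*x


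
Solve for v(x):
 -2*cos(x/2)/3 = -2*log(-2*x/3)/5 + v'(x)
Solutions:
 v(x) = C1 + 2*x*log(-x)/5 - 2*x*log(3)/5 - 2*x/5 + 2*x*log(2)/5 - 4*sin(x/2)/3


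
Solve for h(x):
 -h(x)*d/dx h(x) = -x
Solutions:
 h(x) = -sqrt(C1 + x^2)
 h(x) = sqrt(C1 + x^2)


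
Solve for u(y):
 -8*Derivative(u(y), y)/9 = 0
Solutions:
 u(y) = C1


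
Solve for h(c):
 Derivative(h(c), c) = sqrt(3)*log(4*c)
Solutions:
 h(c) = C1 + sqrt(3)*c*log(c) - sqrt(3)*c + 2*sqrt(3)*c*log(2)


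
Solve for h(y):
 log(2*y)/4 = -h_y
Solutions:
 h(y) = C1 - y*log(y)/4 - y*log(2)/4 + y/4


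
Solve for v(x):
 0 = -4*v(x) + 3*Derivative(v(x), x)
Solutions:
 v(x) = C1*exp(4*x/3)


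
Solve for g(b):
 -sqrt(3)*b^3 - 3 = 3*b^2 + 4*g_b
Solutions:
 g(b) = C1 - sqrt(3)*b^4/16 - b^3/4 - 3*b/4


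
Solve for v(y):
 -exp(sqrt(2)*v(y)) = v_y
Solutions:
 v(y) = sqrt(2)*(2*log(1/(C1 + y)) - log(2))/4


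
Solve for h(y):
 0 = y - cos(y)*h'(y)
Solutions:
 h(y) = C1 + Integral(y/cos(y), y)


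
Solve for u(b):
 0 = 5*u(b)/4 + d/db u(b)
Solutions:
 u(b) = C1*exp(-5*b/4)


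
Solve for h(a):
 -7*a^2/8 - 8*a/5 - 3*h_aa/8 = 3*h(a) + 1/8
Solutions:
 h(a) = C1*sin(2*sqrt(2)*a) + C2*cos(2*sqrt(2)*a) - 7*a^2/24 - 8*a/15 + 1/32


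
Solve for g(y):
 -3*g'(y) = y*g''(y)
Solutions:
 g(y) = C1 + C2/y^2


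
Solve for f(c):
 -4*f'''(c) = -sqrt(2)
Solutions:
 f(c) = C1 + C2*c + C3*c^2 + sqrt(2)*c^3/24


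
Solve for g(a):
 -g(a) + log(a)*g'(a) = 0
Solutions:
 g(a) = C1*exp(li(a))


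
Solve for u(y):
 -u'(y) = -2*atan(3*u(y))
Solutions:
 Integral(1/atan(3*_y), (_y, u(y))) = C1 + 2*y


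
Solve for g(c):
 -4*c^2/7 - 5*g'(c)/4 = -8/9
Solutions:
 g(c) = C1 - 16*c^3/105 + 32*c/45


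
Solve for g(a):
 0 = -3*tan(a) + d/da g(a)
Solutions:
 g(a) = C1 - 3*log(cos(a))


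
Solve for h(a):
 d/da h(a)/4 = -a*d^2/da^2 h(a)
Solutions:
 h(a) = C1 + C2*a^(3/4)


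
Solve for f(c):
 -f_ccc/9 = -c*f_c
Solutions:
 f(c) = C1 + Integral(C2*airyai(3^(2/3)*c) + C3*airybi(3^(2/3)*c), c)


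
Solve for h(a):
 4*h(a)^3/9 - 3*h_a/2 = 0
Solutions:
 h(a) = -3*sqrt(6)*sqrt(-1/(C1 + 8*a))/2
 h(a) = 3*sqrt(6)*sqrt(-1/(C1 + 8*a))/2


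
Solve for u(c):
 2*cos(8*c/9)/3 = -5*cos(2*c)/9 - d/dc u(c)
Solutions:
 u(c) = C1 - 3*sin(8*c/9)/4 - 5*sin(2*c)/18


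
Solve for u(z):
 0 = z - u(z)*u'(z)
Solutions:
 u(z) = -sqrt(C1 + z^2)
 u(z) = sqrt(C1 + z^2)


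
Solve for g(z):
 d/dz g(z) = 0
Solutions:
 g(z) = C1


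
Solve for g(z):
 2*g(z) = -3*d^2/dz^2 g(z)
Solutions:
 g(z) = C1*sin(sqrt(6)*z/3) + C2*cos(sqrt(6)*z/3)


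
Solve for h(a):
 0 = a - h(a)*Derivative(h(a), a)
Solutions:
 h(a) = -sqrt(C1 + a^2)
 h(a) = sqrt(C1 + a^2)


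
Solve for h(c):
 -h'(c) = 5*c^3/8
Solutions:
 h(c) = C1 - 5*c^4/32


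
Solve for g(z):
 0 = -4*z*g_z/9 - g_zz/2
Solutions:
 g(z) = C1 + C2*erf(2*z/3)


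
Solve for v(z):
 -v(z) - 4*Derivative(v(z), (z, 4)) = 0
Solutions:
 v(z) = (C1*sin(z/2) + C2*cos(z/2))*exp(-z/2) + (C3*sin(z/2) + C4*cos(z/2))*exp(z/2)


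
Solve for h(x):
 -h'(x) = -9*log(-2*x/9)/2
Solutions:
 h(x) = C1 + 9*x*log(-x)/2 + x*(-9*log(3) - 9/2 + 9*log(2)/2)


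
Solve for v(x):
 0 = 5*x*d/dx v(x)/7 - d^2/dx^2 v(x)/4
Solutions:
 v(x) = C1 + C2*erfi(sqrt(70)*x/7)


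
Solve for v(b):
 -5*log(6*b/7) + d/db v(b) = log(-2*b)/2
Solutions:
 v(b) = C1 + 11*b*log(b)/2 + b*(-5*log(7) - 11/2 + log(2)/2 + 5*log(6) + I*pi/2)


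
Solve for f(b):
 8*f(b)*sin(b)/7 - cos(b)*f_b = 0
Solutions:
 f(b) = C1/cos(b)^(8/7)


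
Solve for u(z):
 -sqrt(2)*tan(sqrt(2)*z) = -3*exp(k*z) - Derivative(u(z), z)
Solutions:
 u(z) = C1 - 3*Piecewise((exp(k*z)/k, Ne(k, 0)), (z, True)) - log(cos(sqrt(2)*z))


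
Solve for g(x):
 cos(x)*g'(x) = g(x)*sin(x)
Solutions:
 g(x) = C1/cos(x)


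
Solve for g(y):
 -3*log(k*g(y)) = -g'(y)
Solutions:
 li(k*g(y))/k = C1 + 3*y


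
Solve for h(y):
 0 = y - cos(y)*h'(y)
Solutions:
 h(y) = C1 + Integral(y/cos(y), y)


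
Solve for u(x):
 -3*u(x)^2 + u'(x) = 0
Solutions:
 u(x) = -1/(C1 + 3*x)


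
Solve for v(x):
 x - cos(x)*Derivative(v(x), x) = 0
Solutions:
 v(x) = C1 + Integral(x/cos(x), x)


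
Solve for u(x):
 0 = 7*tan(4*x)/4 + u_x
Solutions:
 u(x) = C1 + 7*log(cos(4*x))/16


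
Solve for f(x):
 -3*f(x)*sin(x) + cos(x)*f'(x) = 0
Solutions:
 f(x) = C1/cos(x)^3


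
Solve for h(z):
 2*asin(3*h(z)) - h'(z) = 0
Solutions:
 Integral(1/asin(3*_y), (_y, h(z))) = C1 + 2*z


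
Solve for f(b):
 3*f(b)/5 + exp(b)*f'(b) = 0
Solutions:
 f(b) = C1*exp(3*exp(-b)/5)


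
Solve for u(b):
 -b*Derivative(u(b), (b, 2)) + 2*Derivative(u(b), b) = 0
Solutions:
 u(b) = C1 + C2*b^3


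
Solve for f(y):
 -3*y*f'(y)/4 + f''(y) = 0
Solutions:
 f(y) = C1 + C2*erfi(sqrt(6)*y/4)


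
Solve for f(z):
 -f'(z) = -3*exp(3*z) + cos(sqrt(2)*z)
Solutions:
 f(z) = C1 + exp(3*z) - sqrt(2)*sin(sqrt(2)*z)/2


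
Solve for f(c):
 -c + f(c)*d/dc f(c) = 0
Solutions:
 f(c) = -sqrt(C1 + c^2)
 f(c) = sqrt(C1 + c^2)


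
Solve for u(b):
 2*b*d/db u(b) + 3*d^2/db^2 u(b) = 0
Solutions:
 u(b) = C1 + C2*erf(sqrt(3)*b/3)


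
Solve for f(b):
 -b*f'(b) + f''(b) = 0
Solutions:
 f(b) = C1 + C2*erfi(sqrt(2)*b/2)


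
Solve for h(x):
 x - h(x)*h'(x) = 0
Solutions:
 h(x) = -sqrt(C1 + x^2)
 h(x) = sqrt(C1 + x^2)


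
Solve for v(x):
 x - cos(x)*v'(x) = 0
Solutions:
 v(x) = C1 + Integral(x/cos(x), x)


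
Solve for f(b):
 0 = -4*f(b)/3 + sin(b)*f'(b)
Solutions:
 f(b) = C1*(cos(b) - 1)^(2/3)/(cos(b) + 1)^(2/3)


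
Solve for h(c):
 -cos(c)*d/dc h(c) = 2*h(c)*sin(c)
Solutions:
 h(c) = C1*cos(c)^2


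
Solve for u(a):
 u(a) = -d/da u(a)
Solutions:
 u(a) = C1*exp(-a)


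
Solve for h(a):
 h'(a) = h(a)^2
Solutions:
 h(a) = -1/(C1 + a)


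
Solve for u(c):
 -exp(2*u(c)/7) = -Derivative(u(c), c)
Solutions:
 u(c) = 7*log(-sqrt(-1/(C1 + c))) - 7*log(2) + 7*log(14)/2
 u(c) = 7*log(-1/(C1 + c))/2 - 7*log(2) + 7*log(14)/2


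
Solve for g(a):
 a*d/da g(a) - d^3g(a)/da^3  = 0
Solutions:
 g(a) = C1 + Integral(C2*airyai(a) + C3*airybi(a), a)


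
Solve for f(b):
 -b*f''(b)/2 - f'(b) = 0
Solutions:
 f(b) = C1 + C2/b


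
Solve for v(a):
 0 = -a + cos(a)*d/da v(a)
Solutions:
 v(a) = C1 + Integral(a/cos(a), a)


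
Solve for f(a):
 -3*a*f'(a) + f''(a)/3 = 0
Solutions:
 f(a) = C1 + C2*erfi(3*sqrt(2)*a/2)


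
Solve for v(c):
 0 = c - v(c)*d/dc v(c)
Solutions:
 v(c) = -sqrt(C1 + c^2)
 v(c) = sqrt(C1 + c^2)


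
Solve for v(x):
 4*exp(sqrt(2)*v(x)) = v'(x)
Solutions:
 v(x) = sqrt(2)*(2*log(-1/(C1 + 4*x)) - log(2))/4


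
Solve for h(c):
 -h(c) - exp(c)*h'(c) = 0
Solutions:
 h(c) = C1*exp(exp(-c))


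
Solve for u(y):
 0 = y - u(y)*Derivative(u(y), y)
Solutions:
 u(y) = -sqrt(C1 + y^2)
 u(y) = sqrt(C1 + y^2)


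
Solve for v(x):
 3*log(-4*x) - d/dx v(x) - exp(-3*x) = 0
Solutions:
 v(x) = C1 + 3*x*log(-x) + 3*x*(-1 + 2*log(2)) + exp(-3*x)/3


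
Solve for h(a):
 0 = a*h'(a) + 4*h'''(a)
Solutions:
 h(a) = C1 + Integral(C2*airyai(-2^(1/3)*a/2) + C3*airybi(-2^(1/3)*a/2), a)


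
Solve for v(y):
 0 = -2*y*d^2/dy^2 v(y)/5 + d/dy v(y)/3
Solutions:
 v(y) = C1 + C2*y^(11/6)


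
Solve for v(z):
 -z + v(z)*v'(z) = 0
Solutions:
 v(z) = -sqrt(C1 + z^2)
 v(z) = sqrt(C1 + z^2)


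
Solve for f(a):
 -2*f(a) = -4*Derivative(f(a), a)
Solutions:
 f(a) = C1*exp(a/2)


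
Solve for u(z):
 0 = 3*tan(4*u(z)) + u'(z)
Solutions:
 u(z) = -asin(C1*exp(-12*z))/4 + pi/4
 u(z) = asin(C1*exp(-12*z))/4


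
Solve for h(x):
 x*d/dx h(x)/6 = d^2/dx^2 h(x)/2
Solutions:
 h(x) = C1 + C2*erfi(sqrt(6)*x/6)


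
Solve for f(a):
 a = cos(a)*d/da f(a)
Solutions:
 f(a) = C1 + Integral(a/cos(a), a)


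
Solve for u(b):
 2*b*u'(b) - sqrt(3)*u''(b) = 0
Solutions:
 u(b) = C1 + C2*erfi(3^(3/4)*b/3)


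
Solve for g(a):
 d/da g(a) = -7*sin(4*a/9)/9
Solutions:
 g(a) = C1 + 7*cos(4*a/9)/4


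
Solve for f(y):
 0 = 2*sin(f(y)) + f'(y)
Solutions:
 f(y) = -acos((-C1 - exp(4*y))/(C1 - exp(4*y))) + 2*pi
 f(y) = acos((-C1 - exp(4*y))/(C1 - exp(4*y)))


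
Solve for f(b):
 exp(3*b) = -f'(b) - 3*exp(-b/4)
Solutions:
 f(b) = C1 - exp(3*b)/3 + 12*exp(-b/4)


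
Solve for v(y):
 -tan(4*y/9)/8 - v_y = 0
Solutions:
 v(y) = C1 + 9*log(cos(4*y/9))/32


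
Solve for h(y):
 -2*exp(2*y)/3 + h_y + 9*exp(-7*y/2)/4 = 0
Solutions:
 h(y) = C1 + exp(2*y)/3 + 9*exp(-7*y/2)/14


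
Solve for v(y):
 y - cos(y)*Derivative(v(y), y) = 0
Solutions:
 v(y) = C1 + Integral(y/cos(y), y)


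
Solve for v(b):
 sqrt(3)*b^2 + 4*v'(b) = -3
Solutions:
 v(b) = C1 - sqrt(3)*b^3/12 - 3*b/4


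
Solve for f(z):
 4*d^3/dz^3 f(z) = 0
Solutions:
 f(z) = C1 + C2*z + C3*z^2


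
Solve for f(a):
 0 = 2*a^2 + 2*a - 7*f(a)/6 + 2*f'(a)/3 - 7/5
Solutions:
 f(a) = C1*exp(7*a/4) + 12*a^2/7 + 180*a/49 + 1542/1715


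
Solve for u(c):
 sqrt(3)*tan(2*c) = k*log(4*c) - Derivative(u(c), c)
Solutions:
 u(c) = C1 + c*k*(log(c) - 1) + 2*c*k*log(2) + sqrt(3)*log(cos(2*c))/2


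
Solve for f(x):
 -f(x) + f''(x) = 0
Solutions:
 f(x) = C1*exp(-x) + C2*exp(x)


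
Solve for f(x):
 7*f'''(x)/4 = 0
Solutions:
 f(x) = C1 + C2*x + C3*x^2


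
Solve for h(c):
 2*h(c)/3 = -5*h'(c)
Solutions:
 h(c) = C1*exp(-2*c/15)


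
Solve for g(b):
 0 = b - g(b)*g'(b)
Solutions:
 g(b) = -sqrt(C1 + b^2)
 g(b) = sqrt(C1 + b^2)


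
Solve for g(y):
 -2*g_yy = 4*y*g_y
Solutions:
 g(y) = C1 + C2*erf(y)


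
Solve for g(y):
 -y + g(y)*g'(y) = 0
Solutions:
 g(y) = -sqrt(C1 + y^2)
 g(y) = sqrt(C1 + y^2)


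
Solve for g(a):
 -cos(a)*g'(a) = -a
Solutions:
 g(a) = C1 + Integral(a/cos(a), a)


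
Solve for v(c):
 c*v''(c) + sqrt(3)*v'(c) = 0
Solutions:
 v(c) = C1 + C2*c^(1 - sqrt(3))


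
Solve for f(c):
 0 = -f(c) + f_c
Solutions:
 f(c) = C1*exp(c)


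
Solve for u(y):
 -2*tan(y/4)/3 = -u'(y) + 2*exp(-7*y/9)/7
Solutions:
 u(y) = C1 + 4*log(tan(y/4)^2 + 1)/3 - 18*exp(-7*y/9)/49


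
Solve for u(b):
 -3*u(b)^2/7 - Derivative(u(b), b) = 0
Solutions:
 u(b) = 7/(C1 + 3*b)


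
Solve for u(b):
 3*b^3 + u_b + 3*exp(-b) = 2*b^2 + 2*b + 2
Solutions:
 u(b) = C1 - 3*b^4/4 + 2*b^3/3 + b^2 + 2*b + 3*exp(-b)


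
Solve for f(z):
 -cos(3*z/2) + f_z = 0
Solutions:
 f(z) = C1 + 2*sin(3*z/2)/3


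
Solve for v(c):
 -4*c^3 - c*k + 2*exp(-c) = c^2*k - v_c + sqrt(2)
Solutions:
 v(c) = C1 + c^4 + c^3*k/3 + c^2*k/2 + sqrt(2)*c + 2*exp(-c)


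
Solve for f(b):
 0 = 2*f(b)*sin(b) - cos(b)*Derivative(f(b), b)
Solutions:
 f(b) = C1/cos(b)^2


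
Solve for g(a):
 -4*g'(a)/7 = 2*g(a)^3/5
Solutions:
 g(a) = -sqrt(5)*sqrt(-1/(C1 - 7*a))
 g(a) = sqrt(5)*sqrt(-1/(C1 - 7*a))


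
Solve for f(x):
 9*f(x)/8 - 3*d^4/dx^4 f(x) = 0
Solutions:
 f(x) = C1*exp(-6^(1/4)*x/2) + C2*exp(6^(1/4)*x/2) + C3*sin(6^(1/4)*x/2) + C4*cos(6^(1/4)*x/2)


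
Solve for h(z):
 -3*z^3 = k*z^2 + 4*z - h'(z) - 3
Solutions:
 h(z) = C1 + k*z^3/3 + 3*z^4/4 + 2*z^2 - 3*z


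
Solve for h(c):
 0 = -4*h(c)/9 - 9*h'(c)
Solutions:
 h(c) = C1*exp(-4*c/81)


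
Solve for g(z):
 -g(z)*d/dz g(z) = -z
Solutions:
 g(z) = -sqrt(C1 + z^2)
 g(z) = sqrt(C1 + z^2)


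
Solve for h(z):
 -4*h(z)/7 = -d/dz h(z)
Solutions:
 h(z) = C1*exp(4*z/7)


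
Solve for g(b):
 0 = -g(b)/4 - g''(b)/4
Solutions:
 g(b) = C1*sin(b) + C2*cos(b)


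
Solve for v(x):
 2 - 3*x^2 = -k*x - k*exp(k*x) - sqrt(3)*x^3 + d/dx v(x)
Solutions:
 v(x) = C1 + k*x^2/2 + sqrt(3)*x^4/4 - x^3 + 2*x + exp(k*x)


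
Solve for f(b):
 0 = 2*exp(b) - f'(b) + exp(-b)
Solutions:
 f(b) = C1 + 3*sinh(b) + cosh(b)


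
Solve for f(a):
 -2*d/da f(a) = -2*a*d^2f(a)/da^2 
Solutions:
 f(a) = C1 + C2*a^2


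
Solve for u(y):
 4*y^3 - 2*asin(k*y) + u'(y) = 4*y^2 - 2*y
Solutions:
 u(y) = C1 - y^4 + 4*y^3/3 - y^2 + 2*Piecewise((y*asin(k*y) + sqrt(-k^2*y^2 + 1)/k, Ne(k, 0)), (0, True))


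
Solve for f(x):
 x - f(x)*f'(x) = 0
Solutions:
 f(x) = -sqrt(C1 + x^2)
 f(x) = sqrt(C1 + x^2)


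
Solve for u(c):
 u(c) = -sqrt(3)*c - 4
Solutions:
 u(c) = -sqrt(3)*c - 4


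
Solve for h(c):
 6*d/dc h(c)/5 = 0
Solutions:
 h(c) = C1


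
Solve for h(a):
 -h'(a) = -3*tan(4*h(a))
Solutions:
 h(a) = -asin(C1*exp(12*a))/4 + pi/4
 h(a) = asin(C1*exp(12*a))/4


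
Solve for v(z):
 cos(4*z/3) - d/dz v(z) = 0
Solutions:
 v(z) = C1 + 3*sin(4*z/3)/4


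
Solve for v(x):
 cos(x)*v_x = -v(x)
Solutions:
 v(x) = C1*sqrt(sin(x) - 1)/sqrt(sin(x) + 1)
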